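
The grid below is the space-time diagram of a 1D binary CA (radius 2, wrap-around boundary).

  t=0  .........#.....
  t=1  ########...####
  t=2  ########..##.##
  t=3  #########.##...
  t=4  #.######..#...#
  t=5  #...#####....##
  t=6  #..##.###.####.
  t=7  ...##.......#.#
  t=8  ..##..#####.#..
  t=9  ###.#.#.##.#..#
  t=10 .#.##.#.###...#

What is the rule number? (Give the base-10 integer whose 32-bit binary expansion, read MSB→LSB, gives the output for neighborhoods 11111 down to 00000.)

3596689643

  #####|#  b31=1 t=1,i=0
  ####.|#  b30=1 t=1,i=6
  ###.#|.  b29=0 t=3,i=8
  ###..|#  b28=1 t=1,i=7
  ##.##|.  b27=0 t=2,i=12
  ##.#.|#  b26=1 t=6,i=14
  ##..#|#  b25=1 t=2,i=8
  ##...|.  b24=0 t=1,i=8
  #.###|.  b23=0 t=2,i=13
  #.##.|#  b22=1 t=3,i=10
  #.#.#|#  b21=1 t=9,i=4
  #.#..|.  b20=0 t=6,i=0
  #..##|.  b19=0 t=2,i=9
  #..#.|.  b18=0 t=4,i=9
  #...#|.  b17=0 t=1,i=9
  #....|#  b16=1 t=0,i=11
  .####|.  b15=0 t=1,i=12
  .###.|.  b14=0 t=5,i=14
  .##.#|#  b13=1 t=2,i=11
  .##..|.  b12=0 t=3,i=11
  .#.##|.  b11=0 t=9,i=7
  .#.#.|.  b10=0 t=7,i=13
  .#..#|.  b9=0 t=6,i=1
  .#...|.  b8=0 t=0,i=10
  ..###|#  b7=1 t=1,i=11
  ..##.|#  b6=1 t=2,i=10
  ..#.#|#  b5=1 t=7,i=12
  ..#..|.  b4=0 t=0,i=9
  ...##|#  b3=1 t=1,i=10
  ...#.|.  b2=0 t=0,i=8
  ....#|#  b1=1 t=0,i=7
  .....|#  b0=1 t=0,i=0
  bits 11010110011000010010000011101011 = 3596689643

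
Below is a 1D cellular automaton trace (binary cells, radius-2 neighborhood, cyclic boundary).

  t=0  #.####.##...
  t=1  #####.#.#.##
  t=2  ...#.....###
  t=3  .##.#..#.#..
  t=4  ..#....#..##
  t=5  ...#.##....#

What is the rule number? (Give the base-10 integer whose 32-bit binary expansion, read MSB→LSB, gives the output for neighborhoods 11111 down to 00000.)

1216526758

  #####|.  b31=0 t=1,i=0
  ####.|#  b30=1 t=0,i=4
  ###.#|.  b29=0 t=0,i=5
  ###..|.  b28=0 t=2,i=11
  ##.##|#  b27=1 t=0,i=6
  ##.#.|.  b26=0 t=1,i=5
  ##..#|.  b25=0 t=4,i=0
  ##...|.  b24=0 t=0,i=9
  #.###|#  b23=1 t=0,i=2
  #.##.|.  b22=0 t=0,i=7
  #.#.#|.  b21=0 t=1,i=6
  #.#..|.  b20=0 t=3,i=4
  #..##|.  b19=0 t=4,i=9
  #..#.|.  b18=0 t=3,i=6
  #...#|#  b17=1 t=0,i=10
  #....|.  b16=0 t=2,i=5
  .####|#  b15=1 t=0,i=3
  .###.|.  b14=0 t=2,i=10
  .##.#|#  b13=1 t=3,i=2
  .##..|#  b12=1 t=0,i=8
  .#.##|#  b11=1 t=0,i=1
  .#.#.|.  b10=0 t=1,i=7
  .#..#|.  b9=0 t=3,i=5
  .#...|#  b8=1 t=2,i=4
  ..###|#  b7=1 t=2,i=9
  ..##.|.  b6=0 t=3,i=1
  ..#.#|#  b5=1 t=0,i=0
  ..#..|.  b4=0 t=2,i=3
  ...##|.  b3=0 t=2,i=8
  ...#.|#  b2=1 t=0,i=11
  ....#|#  b1=1 t=2,i=7
  .....|.  b0=0 t=2,i=6
  bits 01001000100000101011100110100110 = 1216526758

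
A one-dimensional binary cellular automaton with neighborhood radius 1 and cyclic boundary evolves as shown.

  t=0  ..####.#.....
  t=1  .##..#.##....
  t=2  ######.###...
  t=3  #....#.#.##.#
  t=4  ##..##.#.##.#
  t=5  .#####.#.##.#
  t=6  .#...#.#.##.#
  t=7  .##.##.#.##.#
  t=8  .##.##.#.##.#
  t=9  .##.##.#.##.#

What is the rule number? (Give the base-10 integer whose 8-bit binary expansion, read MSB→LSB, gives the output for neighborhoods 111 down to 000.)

  [7] ### => .  t=0,i=3
  [6] ##. => #  t=0,i=5
  [5] #.# => .  t=0,i=6
  [4] #.. => #  t=0,i=8
  [3] .## => #  t=0,i=2
  [2] .#. => #  t=0,i=7
  [1] ..# => #  t=0,i=1
  [0] ... => .  t=0,i=0
  bits 01011110 = 94

94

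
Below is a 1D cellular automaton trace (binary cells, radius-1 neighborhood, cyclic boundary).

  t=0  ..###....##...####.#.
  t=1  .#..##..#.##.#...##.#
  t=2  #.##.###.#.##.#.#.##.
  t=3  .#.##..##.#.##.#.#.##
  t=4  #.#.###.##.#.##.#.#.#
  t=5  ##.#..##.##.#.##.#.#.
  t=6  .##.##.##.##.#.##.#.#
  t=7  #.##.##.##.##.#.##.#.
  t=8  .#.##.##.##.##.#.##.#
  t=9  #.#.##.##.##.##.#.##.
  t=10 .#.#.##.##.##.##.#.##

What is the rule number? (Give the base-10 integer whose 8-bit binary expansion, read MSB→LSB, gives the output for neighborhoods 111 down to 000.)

114

  ###|.  b7=0 t=0,i=3
  ##.|#  b6=1 t=0,i=4
  #.#|#  b5=1 t=0,i=18
  #..|#  b4=1 t=0,i=5
  .##|.  b3=0 t=0,i=2
  .#.|.  b2=0 t=0,i=19
  ..#|#  b1=1 t=0,i=1
  ...|.  b0=0 t=0,i=0
  bits 01110010 = 114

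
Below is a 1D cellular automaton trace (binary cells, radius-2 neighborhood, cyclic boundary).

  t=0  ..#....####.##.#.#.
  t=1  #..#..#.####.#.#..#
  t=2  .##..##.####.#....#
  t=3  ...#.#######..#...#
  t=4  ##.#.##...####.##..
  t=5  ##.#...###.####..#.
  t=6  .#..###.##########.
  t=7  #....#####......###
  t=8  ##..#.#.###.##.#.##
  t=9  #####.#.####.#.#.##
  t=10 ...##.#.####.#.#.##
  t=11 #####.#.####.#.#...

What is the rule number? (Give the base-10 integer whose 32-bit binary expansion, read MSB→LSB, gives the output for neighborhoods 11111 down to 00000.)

2074534249

  #####|.  b31=0 t=3,i=7
  ####.|#  b30=1 t=0,i=9
  ###.#|#  b29=1 t=0,i=10
  ###..|#  b28=1 t=3,i=11
  ##.##|#  b27=1 t=0,i=11
  ##.#.|.  b26=0 t=0,i=14
  ##..#|#  b25=1 t=1,i=1
  ##...|#  b24=1 t=4,i=7
  #.###|#  b23=1 t=1,i=8
  #.##.|.  b22=0 t=0,i=12
  #.#.#|#  b21=1 t=0,i=15
  #.#..|.  b20=0 t=0,i=17
  #..##|.  b19=0 t=1,i=17
  #..#.|#  b18=1 t=1,i=2
  #...#|#  b17=1 t=0,i=0
  #....|.  b16=0 t=0,i=4
  .####|#  b15=1 t=0,i=8
  .###.|#  b14=1 t=5,i=8
  .##.#|#  b13=1 t=0,i=13
  .##..|.  b12=0 t=1,i=0
  .#.##|.  b11=0 t=1,i=7
  .#.#.|.  b10=0 t=0,i=16
  .#..#|.  b9=0 t=1,i=4
  .#...|#  b8=1 t=0,i=3
  ..###|.  b7=0 t=0,i=7
  ..##.|#  b6=1 t=1,i=18
  ..#.#|#  b5=1 t=1,i=6
  ..#..|.  b4=0 t=0,i=2
  ...##|#  b3=1 t=0,i=6
  ...#.|.  b2=0 t=0,i=1
  ....#|.  b1=0 t=0,i=5
  .....|#  b0=1 t=7,i=12
  bits 01111011101001101110000101101001 = 2074534249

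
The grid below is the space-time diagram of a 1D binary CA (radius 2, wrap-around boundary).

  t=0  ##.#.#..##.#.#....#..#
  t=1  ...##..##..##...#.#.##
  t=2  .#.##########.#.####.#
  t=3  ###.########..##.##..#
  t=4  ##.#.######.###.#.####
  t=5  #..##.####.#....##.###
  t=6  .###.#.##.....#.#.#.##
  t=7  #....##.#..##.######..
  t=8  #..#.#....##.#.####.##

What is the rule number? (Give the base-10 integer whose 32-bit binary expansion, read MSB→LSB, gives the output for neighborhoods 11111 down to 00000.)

  [31] ##### => #  t=2,i=5
  [30] ####. => #  t=2,i=11
  [29] ###.# => .  t=0,i=1
  [28] ###.. => .  t=3,i=11
  [27] ##.## => #  t=3,i=3
  [26] ##.#. => .  t=0,i=2
  [25] ##..# => #  t=1,i=5
  [24] ##... => .  t=1,i=0
  [23] #.### => .  t=2,i=3
  [22] #.##. => .  t=1,i=20
  [21] #.#.# => #  t=0,i=3
  [20] #.#.. => .  t=0,i=5
  [19] #..## => #  t=0,i=7
  [18] #..#. => #  t=7,i=21
  [17] #...# => #  t=1,i=1
  [16] #.... => .  t=0,i=15
  [15] .#### => #  t=2,i=4
  [14] .###. => .  t=0,i=0
  [13] .##.# => .  t=0,i=9
  [12] .##.. => #  t=1,i=4
  [11] .#.## => #  t=1,i=19
  [10] .#.#. => #  t=0,i=4
  [9] .#..# => .  t=0,i=6
  [8] .#... => .  t=0,i=14
  [7] ..### => #  t=0,i=21
  [6] ..##. => #  t=0,i=8
  [5] ..#.# => #  t=1,i=16
  [4] ..#.. => #  t=0,i=18
  [3] ...## => .  t=1,i=2
  [2] ...#. => .  t=0,i=17
  [1] ....# => #  t=0,i=16
  [0] ..... => #  t=6,i=11
  bits 11001010001011101001110011110011 = 3392052467

3392052467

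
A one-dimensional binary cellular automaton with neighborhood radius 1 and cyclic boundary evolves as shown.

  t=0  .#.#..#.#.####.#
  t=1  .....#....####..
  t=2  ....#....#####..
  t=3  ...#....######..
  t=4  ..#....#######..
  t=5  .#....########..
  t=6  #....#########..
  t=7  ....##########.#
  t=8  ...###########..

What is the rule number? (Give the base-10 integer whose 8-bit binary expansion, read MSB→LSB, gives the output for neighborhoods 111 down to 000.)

202

  nb ###: next=#  (t=0,i=11, bit7=1)
  nb ##.: next=#  (t=0,i=13, bit6=1)
  nb #.#: next=.  (t=0,i=0, bit5=0)
  nb #..: next=.  (t=0,i=4, bit4=0)
  nb .##: next=#  (t=0,i=10, bit3=1)
  nb .#.: next=.  (t=0,i=1, bit2=0)
  nb ..#: next=#  (t=0,i=5, bit1=1)
  nb ...: next=.  (t=1,i=0, bit0=0)
  bits 11001010 = 202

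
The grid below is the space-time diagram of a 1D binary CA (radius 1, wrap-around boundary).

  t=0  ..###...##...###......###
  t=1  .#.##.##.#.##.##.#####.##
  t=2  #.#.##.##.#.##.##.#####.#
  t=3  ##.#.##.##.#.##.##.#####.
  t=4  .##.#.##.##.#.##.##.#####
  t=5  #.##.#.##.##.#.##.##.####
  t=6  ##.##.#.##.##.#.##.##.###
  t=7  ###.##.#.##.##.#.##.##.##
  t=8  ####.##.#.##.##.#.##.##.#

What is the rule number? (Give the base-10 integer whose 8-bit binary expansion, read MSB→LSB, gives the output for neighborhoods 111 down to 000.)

  nb ###: next=#  (t=0,i=3, bit7=1)
  nb ##.: next=#  (t=0,i=4, bit6=1)
  nb #.#: next=#  (t=1,i=0, bit5=1)
  nb #..: next=.  (t=0,i=0, bit4=0)
  nb .##: next=.  (t=0,i=2, bit3=0)
  nb .#.: next=.  (t=1,i=1, bit2=0)
  nb ..#: next=#  (t=0,i=1, bit1=1)
  nb ...: next=#  (t=0,i=6, bit0=1)
  bits 11100011 = 227

227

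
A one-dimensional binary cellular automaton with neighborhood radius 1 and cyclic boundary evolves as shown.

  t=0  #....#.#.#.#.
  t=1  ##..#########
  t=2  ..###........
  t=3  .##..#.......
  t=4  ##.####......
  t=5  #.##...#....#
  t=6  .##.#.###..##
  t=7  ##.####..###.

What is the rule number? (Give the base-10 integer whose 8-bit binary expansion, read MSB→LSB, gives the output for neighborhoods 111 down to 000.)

  nb ###: next=.  (t=1,i=0, bit7=0)
  nb ##.: next=.  (t=1,i=1, bit6=0)
  nb #.#: next=#  (t=0,i=6, bit5=1)
  nb #..: next=#  (t=0,i=1, bit4=1)
  nb .##: next=#  (t=1,i=4, bit3=1)
  nb .#.: next=#  (t=0,i=0, bit2=1)
  nb ..#: next=#  (t=0,i=4, bit1=1)
  nb ...: next=.  (t=0,i=2, bit0=0)
  bits 00111110 = 62

62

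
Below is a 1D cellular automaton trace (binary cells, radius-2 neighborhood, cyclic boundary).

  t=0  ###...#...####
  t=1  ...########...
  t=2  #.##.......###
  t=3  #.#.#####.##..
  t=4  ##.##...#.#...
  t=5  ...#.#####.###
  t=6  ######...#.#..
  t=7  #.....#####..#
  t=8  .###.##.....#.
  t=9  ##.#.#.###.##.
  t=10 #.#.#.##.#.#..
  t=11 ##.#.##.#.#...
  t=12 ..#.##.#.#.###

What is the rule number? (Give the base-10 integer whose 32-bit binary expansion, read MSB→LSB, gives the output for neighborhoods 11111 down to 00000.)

  ##### -> .   bit 31 = 0  t=0,i=0
  ####. -> .   bit 30 = 0  t=0,i=1
  ###.# -> #   bit 29 = 1  t=2,i=0
  ###.. -> .   bit 28 = 0  t=0,i=2
  ##.## -> .   bit 27 = 0  t=2,i=1
  ##.#. -> #   bit 26 = 1  t=9,i=2
  ##..# -> .   bit 25 = 0  t=3,i=12
  ##... -> #   bit 24 = 1  t=0,i=3
  #.### -> #   bit 23 = 1  t=3,i=4
  #.##. -> #   bit 22 = 1  t=2,i=2
  #.#.# -> .   bit 21 = 0  t=3,i=2
  #.#.. -> .   bit 20 = 0  t=4,i=10
  #..## -> #   bit 19 = 1  t=6,i=13
  #..#. -> .   bit 18 = 0  t=3,i=13
  #...# -> #   bit 17 = 1  t=0,i=4
  #.... -> #   bit 16 = 1  t=1,i=12
  .#### -> .   bit 15 = 0  t=0,i=11
  .###. -> .   bit 14 = 0  t=5,i=12
  .##.# -> .   bit 13 = 0  t=4,i=1
  .##.. -> .   bit 12 = 0  t=2,i=3
  .#.## -> #   bit 11 = 1  t=3,i=3
  .#.#. -> #   bit 10 = 1  t=3,i=1
  .#..# -> .   bit 9 = 0  t=6,i=12
  .#... -> #   bit 8 = 1  t=0,i=7
  ..### -> #   bit 7 = 1  t=0,i=10
  ..##. -> .   bit 6 = 0  t=4,i=0
  ..#.# -> #   bit 5 = 1  t=3,i=0
  ..#.. -> #   bit 4 = 1  t=0,i=6
  ...## -> #   bit 3 = 1  t=0,i=9
  ...#. -> #   bit 2 = 1  t=0,i=5
  ....# -> .   bit 1 = 0  t=1,i=1
  ..... -> #   bit 0 = 1  t=1,i=0
  bits 00100101110010110000110110111101 = 634064317

634064317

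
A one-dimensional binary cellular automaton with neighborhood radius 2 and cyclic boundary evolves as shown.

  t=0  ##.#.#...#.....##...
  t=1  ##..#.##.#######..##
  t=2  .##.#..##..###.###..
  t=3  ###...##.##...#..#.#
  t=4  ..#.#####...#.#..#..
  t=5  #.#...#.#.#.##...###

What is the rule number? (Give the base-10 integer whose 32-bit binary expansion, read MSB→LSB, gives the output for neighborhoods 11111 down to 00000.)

  nb #####: next=#  (t=1,i=11, bit31=1)
  nb ####.: next=.  (t=1,i=0, bit30=0)
  nb ###.#: next=.  (t=2,i=13, bit29=0)
  nb ###..: next=#  (t=1,i=1, bit28=1)
  nb ##.##: next=#  (t=1,i=8, bit27=1)
  nb ##.#.: next=.  (t=0,i=2, bit26=0)
  nb ##..#: next=#  (t=1,i=2, bit25=1)
  nb ##...: next=.  (t=0,i=17, bit24=0)
  nb #.###: next=.  (t=1,i=9, bit23=0)
  nb #.##.: next=.  (t=1,i=6, bit22=0)
  nb #.#.#: next=.  (t=0,i=3, bit21=0)
  nb #.#..: next=.  (t=0,i=5, bit20=0)
  nb #..##: next=#  (t=1,i=17, bit19=1)
  nb #..#.: next=.  (t=1,i=3, bit18=0)
  nb #...#: next=#  (t=0,i=7, bit17=1)
  nb #....: next=#  (t=0,i=11, bit16=1)
  nb .####: next=.  (t=1,i=10, bit15=0)
  nb .###.: next=.  (t=2,i=12, bit14=0)
  nb .##.#: next=#  (t=0,i=1, bit13=1)
  nb .##..: next=.  (t=0,i=16, bit12=0)
  nb .#.##: next=.  (t=1,i=5, bit11=0)
  nb .#.#.: next=#  (t=0,i=4, bit10=1)
  nb .#..#: next=.  (t=2,i=5, bit9=0)
  nb .#...: next=#  (t=0,i=6, bit8=1)
  nb ..###: next=.  (t=1,i=18, bit7=0)
  nb ..##.: next=#  (t=0,i=0, bit6=1)
  nb ..#.#: next=#  (t=1,i=4, bit5=1)
  nb ..#..: next=#  (t=0,i=9, bit4=1)
  nb ...##: next=#  (t=0,i=14, bit3=1)
  nb ...#.: next=.  (t=0,i=8, bit2=0)
  nb ....#: next=#  (t=0,i=13, bit1=1)
  nb .....: next=#  (t=0,i=12, bit0=1)
  bits 10011010000010110010010101111011 = 2584421755

2584421755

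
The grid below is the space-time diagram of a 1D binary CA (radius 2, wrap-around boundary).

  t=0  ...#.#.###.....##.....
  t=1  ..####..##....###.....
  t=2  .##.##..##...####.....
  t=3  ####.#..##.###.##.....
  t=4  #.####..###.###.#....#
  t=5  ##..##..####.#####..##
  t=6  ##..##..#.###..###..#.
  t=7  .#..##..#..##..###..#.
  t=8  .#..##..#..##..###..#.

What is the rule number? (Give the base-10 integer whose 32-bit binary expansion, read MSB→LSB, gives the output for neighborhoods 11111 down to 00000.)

  [31] ##### => #  t=5,i=15
  [30] ####. => #  t=1,i=4
  [29] ###.# => #  t=3,i=3
  [28] ###.. => #  t=0,i=9
  [27] ##.## => #  t=2,i=3
  [26] ##.#. => #  t=3,i=4
  [25] ##..# => .  t=1,i=6
  [24] ##... => .  t=0,i=10
  [23] #.### => .  t=0,i=7
  [22] #.##. => .  t=2,i=4
  [21] #.#.# => #  t=0,i=5
  [20] #.#.. => #  t=3,i=5
  [19] #..## => .  t=1,i=7
  [18] #..#. => .  t=6,i=7
  [17] #...# => #  t=2,i=11
  [16] #.... => .  t=0,i=11
  [15] .#### => .  t=1,i=3
  [14] .###. => #  t=0,i=8
  [13] .##.# => #  t=2,i=2
  [12] .##.. => #  t=0,i=16
  [11] .#.## => .  t=0,i=6
  [10] .#.#. => #  t=0,i=4
  [9] .#..# => .  t=3,i=6
  [8] .#... => #  t=4,i=17
  [7] ..### => #  t=1,i=2
  [6] ..##. => #  t=0,i=15
  [5] ..#.# => #  t=0,i=3
  [4] ..#.. => #  t=7,i=1
  [3] ...## => #  t=0,i=14
  [2] ...#. => #  t=0,i=2
  [1] ....# => .  t=0,i=1
  [0] ..... => .  t=0,i=0
  bits 11111100001100100111010111111100 = 4231165436

4231165436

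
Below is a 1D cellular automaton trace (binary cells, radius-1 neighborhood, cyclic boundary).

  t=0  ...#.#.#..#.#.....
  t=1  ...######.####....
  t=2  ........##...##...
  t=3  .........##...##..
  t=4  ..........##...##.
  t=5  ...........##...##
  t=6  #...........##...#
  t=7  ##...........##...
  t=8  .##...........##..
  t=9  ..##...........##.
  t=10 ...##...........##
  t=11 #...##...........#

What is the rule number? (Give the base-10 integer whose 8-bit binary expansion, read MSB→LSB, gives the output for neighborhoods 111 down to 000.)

  ### -> .   bit 7 = 0  t=1,i=4
  ##. -> #   bit 6 = 1  t=1,i=8
  #.# -> #   bit 5 = 1  t=0,i=4
  #.. -> #   bit 4 = 1  t=0,i=8
  .## -> .   bit 3 = 0  t=1,i=3
  .#. -> #   bit 2 = 1  t=0,i=3
  ..# -> .   bit 1 = 0  t=0,i=2
  ... -> .   bit 0 = 0  t=0,i=0
  bits 01110100 = 116

116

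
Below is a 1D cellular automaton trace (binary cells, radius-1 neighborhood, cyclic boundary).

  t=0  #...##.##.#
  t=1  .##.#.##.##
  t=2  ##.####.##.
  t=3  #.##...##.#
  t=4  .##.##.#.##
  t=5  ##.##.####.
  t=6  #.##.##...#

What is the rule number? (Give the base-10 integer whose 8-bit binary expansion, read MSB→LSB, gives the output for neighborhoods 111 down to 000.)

  ### -> .   bit 7 = 0  t=2,i=4
  ##. -> .   bit 6 = 0  t=0,i=0
  #.# -> #   bit 5 = 1  t=0,i=6
  #.. -> #   bit 4 = 1  t=0,i=1
  .## -> #   bit 3 = 1  t=0,i=4
  .#. -> #   bit 2 = 1  t=1,i=4
  ..# -> .   bit 1 = 0  t=0,i=3
  ... -> #   bit 0 = 1  t=0,i=2
  bits 00111101 = 61

61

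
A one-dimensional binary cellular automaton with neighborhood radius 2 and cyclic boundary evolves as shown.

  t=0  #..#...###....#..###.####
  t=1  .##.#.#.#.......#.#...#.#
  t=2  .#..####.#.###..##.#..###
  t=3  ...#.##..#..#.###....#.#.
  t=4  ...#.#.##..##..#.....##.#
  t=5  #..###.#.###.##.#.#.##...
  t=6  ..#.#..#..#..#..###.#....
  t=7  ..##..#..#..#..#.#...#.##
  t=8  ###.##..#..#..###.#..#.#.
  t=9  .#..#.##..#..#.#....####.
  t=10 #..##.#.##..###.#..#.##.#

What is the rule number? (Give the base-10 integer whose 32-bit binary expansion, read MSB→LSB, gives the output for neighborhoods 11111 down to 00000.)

1114424681

  [31] ##### => .  t=0,i=23
  [30] ####. => #  t=0,i=24
  [29] ###.# => .  t=0,i=19
  [28] ###.. => .  t=0,i=0
  [27] ##.## => .  t=0,i=20
  [26] ##.#. => .  t=1,i=3
  [25] ##..# => #  t=0,i=1
  [24] ##... => .  t=0,i=10
  [23] #.### => .  t=0,i=21
  [22] #.##. => #  t=1,i=1
  [21] #.#.# => #  t=1,i=4
  [20] #.#.. => .  t=1,i=8
  [19] #..## => #  t=0,i=16
  [18] #..#. => #  t=0,i=2
  [17] #...# => .  t=0,i=5
  [16] #.... => .  t=0,i=11
  [15] .#### => #  t=0,i=22
  [14] .###. => #  t=0,i=8
  [13] .##.# => .  t=1,i=2
  [12] .##.. => .  t=3,i=6
  [11] .#.## => .  t=1,i=0
  [10] .#.#. => #  t=1,i=5
  [9] .#..# => .  t=0,i=15
  [8] .#... => #  t=0,i=4
  [7] ..### => .  t=0,i=7
  [6] ..##. => #  t=2,i=16
  [5] ..#.# => #  t=1,i=16
  [4] ..#.. => .  t=0,i=3
  [3] ...## => #  t=0,i=6
  [2] ...#. => .  t=0,i=13
  [1] ....# => .  t=0,i=12
  [0] ..... => #  t=1,i=11
  bits 01000010011011001100010101101001 = 1114424681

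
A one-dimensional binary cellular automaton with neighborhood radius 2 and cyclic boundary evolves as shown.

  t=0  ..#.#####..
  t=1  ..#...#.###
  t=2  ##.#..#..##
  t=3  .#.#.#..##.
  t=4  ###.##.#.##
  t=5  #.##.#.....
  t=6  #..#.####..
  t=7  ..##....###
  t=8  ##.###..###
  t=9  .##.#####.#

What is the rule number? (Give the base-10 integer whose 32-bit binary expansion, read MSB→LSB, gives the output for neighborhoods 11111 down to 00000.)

3139270049

  nb #####: next=#  (t=0,i=6, bit31=1)
  nb ####.: next=.  (t=0,i=7, bit30=0)
  nb ###.#: next=#  (t=2,i=1, bit29=1)
  nb ###..: next=#  (t=0,i=8, bit28=1)
  nb ##.##: next=#  (t=4,i=3, bit27=1)
  nb ##.#.: next=.  (t=2,i=2, bit26=0)
  nb ##..#: next=#  (t=1,i=0, bit25=1)
  nb ##...: next=#  (t=0,i=9, bit24=1)
  nb #.###: next=.  (t=0,i=4, bit23=0)
  nb #.##.: next=.  (t=4,i=4, bit22=0)
  nb #.#.#: next=.  (t=3,i=3, bit21=0)
  nb #.#..: next=#  (t=2,i=3, bit20=1)
  nb #..##: next=#  (t=2,i=8, bit19=1)
  nb #..#.: next=#  (t=1,i=1, bit18=1)
  nb #...#: next=.  (t=1,i=4, bit17=0)
  nb #....: next=#  (t=0,i=10, bit16=1)
  nb .####: next=.  (t=0,i=5, bit15=0)
  nb .###.: next=#  (t=1,i=9, bit14=1)
  nb .##.#: next=#  (t=4,i=5, bit13=1)
  nb .##..: next=#  (t=3,i=9, bit12=1)
  nb .#.##: next=.  (t=0,i=3, bit11=0)
  nb .#.#.: next=#  (t=3,i=2, bit10=1)
  nb .#..#: next=.  (t=2,i=4, bit9=0)
  nb .#...: next=#  (t=1,i=3, bit8=1)
  nb ..###: next=#  (t=2,i=9, bit7=1)
  nb ..##.: next=.  (t=3,i=8, bit6=0)
  nb ..#.#: next=#  (t=0,i=2, bit5=1)
  nb ..#..: next=.  (t=1,i=2, bit4=0)
  nb ...##: next=.  (t=7,i=7, bit3=0)
  nb ...#.: next=.  (t=0,i=1, bit2=0)
  nb ....#: next=.  (t=0,i=0, bit1=0)
  nb .....: next=#  (t=5,i=8, bit0=1)
  bits 10111011000111010111010110100001 = 3139270049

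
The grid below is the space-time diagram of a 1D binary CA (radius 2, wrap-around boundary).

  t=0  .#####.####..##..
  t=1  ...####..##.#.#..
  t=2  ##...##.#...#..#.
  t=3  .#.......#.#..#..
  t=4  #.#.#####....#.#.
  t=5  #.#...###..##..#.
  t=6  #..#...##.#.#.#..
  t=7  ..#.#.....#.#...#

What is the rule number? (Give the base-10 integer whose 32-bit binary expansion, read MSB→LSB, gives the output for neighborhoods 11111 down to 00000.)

  ##### -> #   bit 31 = 1  t=0,i=3
  ####. -> #   bit 30 = 1  t=0,i=4
  ###.# -> #   bit 29 = 1  t=0,i=5
  ###.. -> #   bit 28 = 1  t=0,i=10
  ##.## -> #   bit 27 = 1  t=0,i=6
  ##.#. -> .   bit 26 = 0  t=1,i=11
  ##..# -> .   bit 25 = 0  t=0,i=11
  ##... -> .   bit 24 = 0  t=0,i=15
  #.### -> .   bit 23 = 0  t=0,i=7
  #.##. -> .   bit 22 = 0  t=2,i=0
  #.#.# -> #   bit 21 = 1  t=1,i=12
  #.#.. -> .   bit 20 = 0  t=1,i=14
  #..## -> #   bit 19 = 1  t=0,i=12
  #..#. -> #   bit 18 = 1  t=2,i=14
  #...# -> .   bit 17 = 0  t=0,i=16
  #.... -> .   bit 16 = 0  t=1,i=16
  .#### -> .   bit 15 = 0  t=0,i=2
  .###. -> #   bit 14 = 1  t=5,i=7
  .##.# -> .   bit 13 = 0  t=1,i=10
  .##.. -> #   bit 12 = 1  t=0,i=14
  .#.## -> .   bit 11 = 0  t=2,i=16
  .#.#. -> .   bit 10 = 0  t=1,i=13
  .#..# -> .   bit 9 = 0  t=2,i=13
  .#... -> #   bit 8 = 1  t=1,i=15
  ..### -> .   bit 7 = 0  t=0,i=1
  ..##. -> .   bit 6 = 0  t=0,i=13
  ..#.# -> .   bit 5 = 0  t=2,i=15
  ..#.. -> .   bit 4 = 0  t=2,i=12
  ...## -> .   bit 3 = 0  t=0,i=0
  ...#. -> #   bit 2 = 1  t=2,i=11
  ....# -> #   bit 1 = 1  t=1,i=1
  ..... -> #   bit 0 = 1  t=1,i=0
  bits 11111000001011000101000100000111 = 4163653895

4163653895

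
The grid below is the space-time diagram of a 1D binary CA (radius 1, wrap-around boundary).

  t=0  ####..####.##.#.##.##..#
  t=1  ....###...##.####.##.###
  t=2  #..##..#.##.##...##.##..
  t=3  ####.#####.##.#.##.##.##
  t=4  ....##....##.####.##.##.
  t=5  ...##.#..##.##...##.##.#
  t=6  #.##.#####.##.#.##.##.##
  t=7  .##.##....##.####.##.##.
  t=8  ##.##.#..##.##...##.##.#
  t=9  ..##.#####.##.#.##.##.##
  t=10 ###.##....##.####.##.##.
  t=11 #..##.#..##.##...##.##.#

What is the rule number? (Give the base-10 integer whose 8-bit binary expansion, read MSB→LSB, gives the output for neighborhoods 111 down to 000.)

62

  [7] ### => .  t=0,i=0
  [6] ##. => .  t=0,i=3
  [5] #.# => #  t=0,i=10
  [4] #.. => #  t=0,i=4
  [3] .## => #  t=0,i=6
  [2] .#. => #  t=0,i=14
  [1] ..# => #  t=0,i=5
  [0] ... => .  t=1,i=1
  bits 00111110 = 62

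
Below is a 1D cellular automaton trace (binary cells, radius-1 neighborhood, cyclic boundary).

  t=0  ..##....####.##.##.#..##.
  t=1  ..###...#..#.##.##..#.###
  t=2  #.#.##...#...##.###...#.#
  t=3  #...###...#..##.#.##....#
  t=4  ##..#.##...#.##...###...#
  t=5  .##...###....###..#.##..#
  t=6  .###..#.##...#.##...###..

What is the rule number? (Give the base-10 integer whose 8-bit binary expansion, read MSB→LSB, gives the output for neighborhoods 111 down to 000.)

88

  nb ###: next=.  (t=0,i=9, bit7=0)
  nb ##.: next=#  (t=0,i=3, bit6=1)
  nb #.#: next=.  (t=0,i=12, bit5=0)
  nb #..: next=#  (t=0,i=4, bit4=1)
  nb .##: next=#  (t=0,i=2, bit3=1)
  nb .#.: next=.  (t=0,i=19, bit2=0)
  nb ..#: next=.  (t=0,i=1, bit1=0)
  nb ...: next=.  (t=0,i=0, bit0=0)
  bits 01011000 = 88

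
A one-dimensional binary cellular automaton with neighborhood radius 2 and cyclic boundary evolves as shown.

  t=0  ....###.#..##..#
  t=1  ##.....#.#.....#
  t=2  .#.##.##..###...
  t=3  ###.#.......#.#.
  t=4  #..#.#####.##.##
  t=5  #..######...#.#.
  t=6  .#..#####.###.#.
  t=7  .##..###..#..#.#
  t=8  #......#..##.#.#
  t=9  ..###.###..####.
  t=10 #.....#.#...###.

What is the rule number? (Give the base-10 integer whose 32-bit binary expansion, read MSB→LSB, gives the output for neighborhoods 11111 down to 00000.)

  ##### -> #   bit 31 = 1  t=4,i=7
  ####. -> #   bit 30 = 1  t=4,i=8
  ###.# -> .   bit 29 = 0  t=0,i=6
  ###.. -> #   bit 28 = 1  t=1,i=1
  ##.## -> .   bit 27 = 0  t=2,i=5
  ##.#. -> #   bit 26 = 1  t=0,i=7
  ##..# -> .   bit 25 = 0  t=0,i=13
  ##... -> .   bit 24 = 0  t=1,i=2
  #.### -> #   bit 23 = 1  t=3,i=0
  #.##. -> .   bit 22 = 0  t=2,i=3
  #.#.# -> #   bit 21 = 1  t=3,i=14
  #.#.. -> .   bit 20 = 0  t=0,i=8
  #..## -> .   bit 19 = 0  t=0,i=10
  #..#. -> .   bit 18 = 0  t=0,i=14
  #...# -> #   bit 17 = 1  t=5,i=10
  #.... -> #   bit 16 = 1  t=0,i=1
  .#### -> #   bit 15 = 1  t=4,i=6
  .###. -> .   bit 14 = 0  t=0,i=5
  .##.# -> #   bit 13 = 1  t=2,i=4
  .##.. -> .   bit 12 = 0  t=0,i=12
  .#.## -> #   bit 11 = 1  t=2,i=2
  .#.#. -> .   bit 10 = 0  t=1,i=8
  .#..# -> #   bit 9 = 1  t=0,i=9
  .#... -> #   bit 8 = 1  t=0,i=0
  ..### -> .   bit 7 = 0  t=0,i=4
  ..##. -> .   bit 6 = 0  t=0,i=11
  ..#.# -> #   bit 5 = 1  t=1,i=7
  ..#.. -> #   bit 4 = 1  t=0,i=15
  ...## -> .   bit 3 = 0  t=0,i=3
  ...#. -> #   bit 2 = 1  t=1,i=6
  ....# -> .   bit 1 = 0  t=0,i=2
  ..... -> #   bit 0 = 1  t=1,i=4
  bits 11010100101000111010101100110101 = 3567495989

3567495989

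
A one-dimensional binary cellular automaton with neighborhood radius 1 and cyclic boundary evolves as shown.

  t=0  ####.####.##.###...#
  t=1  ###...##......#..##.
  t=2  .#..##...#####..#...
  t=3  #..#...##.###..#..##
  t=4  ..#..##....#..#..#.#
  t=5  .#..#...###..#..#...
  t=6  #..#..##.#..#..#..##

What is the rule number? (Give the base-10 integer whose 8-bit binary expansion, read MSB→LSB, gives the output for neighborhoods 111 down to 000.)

  nb ###: next=#  (t=0,i=0, bit7=1)
  nb ##.: next=.  (t=0,i=3, bit6=0)
  nb #.#: next=.  (t=0,i=4, bit5=0)
  nb #..: next=.  (t=0,i=16, bit4=0)
  nb .##: next=.  (t=0,i=5, bit3=0)
  nb .#.: next=.  (t=1,i=14, bit2=0)
  nb ..#: next=#  (t=0,i=18, bit1=1)
  nb ...: next=#  (t=0,i=17, bit0=1)
  bits 10000011 = 131

131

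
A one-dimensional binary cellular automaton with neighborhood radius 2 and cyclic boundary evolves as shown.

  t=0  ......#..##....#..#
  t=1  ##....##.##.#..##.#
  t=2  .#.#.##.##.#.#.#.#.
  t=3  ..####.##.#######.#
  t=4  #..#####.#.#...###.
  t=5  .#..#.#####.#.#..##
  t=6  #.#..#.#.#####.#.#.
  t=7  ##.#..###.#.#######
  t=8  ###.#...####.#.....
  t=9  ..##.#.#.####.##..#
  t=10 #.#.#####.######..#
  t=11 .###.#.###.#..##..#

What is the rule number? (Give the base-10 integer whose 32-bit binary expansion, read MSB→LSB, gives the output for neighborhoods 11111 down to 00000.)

2086772568

  nb #####: next=.  (t=3,i=12, bit31=0)
  nb ####.: next=#  (t=3,i=4, bit30=1)
  nb ###.#: next=#  (t=3,i=5, bit29=1)
  nb ###..: next=#  (t=1,i=1, bit28=1)
  nb ##.##: next=#  (t=1,i=8, bit27=1)
  nb ##.#.: next=#  (t=1,i=11, bit26=1)
  nb ##..#: next=.  (t=9,i=16, bit25=0)
  nb ##...: next=.  (t=0,i=11, bit24=0)
  nb #.###: next=.  (t=1,i=18, bit23=0)
  nb #.##.: next=#  (t=1,i=9, bit22=1)
  nb #.#.#: next=#  (t=2,i=3, bit21=1)
  nb #.#..: next=.  (t=1,i=12, bit20=0)
  nb #..##: next=.  (t=0,i=8, bit19=0)
  nb #..#.: next=.  (t=0,i=17, bit18=0)
  nb #...#: next=.  (t=4,i=13, bit17=0)
  nb #....: next=#  (t=0,i=1, bit16=1)
  nb .####: next=#  (t=3,i=3, bit15=1)
  nb .###.: next=.  (t=1,i=0, bit14=0)
  nb .##.#: next=.  (t=1,i=7, bit13=0)
  nb .##..: next=#  (t=0,i=10, bit12=1)
  nb .#.##: next=#  (t=2,i=4, bit11=1)
  nb .#.#.: next=#  (t=2,i=2, bit10=1)
  nb .#..#: next=#  (t=0,i=7, bit9=1)
  nb .#...: next=#  (t=0,i=0, bit8=1)
  nb ..###: next=.  (t=3,i=2, bit7=0)
  nb ..##.: next=#  (t=0,i=9, bit6=1)
  nb ..#.#: next=.  (t=2,i=1, bit5=0)
  nb ..#..: next=#  (t=0,i=6, bit4=1)
  nb ...##: next=#  (t=1,i=5, bit3=1)
  nb ...#.: next=.  (t=0,i=5, bit2=0)
  nb ....#: next=.  (t=0,i=4, bit1=0)
  nb .....: next=.  (t=0,i=2, bit0=0)
  bits 01111100011000011001111101011000 = 2086772568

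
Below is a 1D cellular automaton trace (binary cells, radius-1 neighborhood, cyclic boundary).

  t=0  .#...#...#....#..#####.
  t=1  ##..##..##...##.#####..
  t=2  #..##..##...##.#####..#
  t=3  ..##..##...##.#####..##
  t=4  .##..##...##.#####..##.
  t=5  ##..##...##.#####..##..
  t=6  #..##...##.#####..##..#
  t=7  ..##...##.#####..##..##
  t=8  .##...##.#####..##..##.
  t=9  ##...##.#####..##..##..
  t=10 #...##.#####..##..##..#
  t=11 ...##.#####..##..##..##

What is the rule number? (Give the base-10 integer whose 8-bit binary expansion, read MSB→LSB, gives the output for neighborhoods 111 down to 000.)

174

  nb ###: next=#  (t=0,i=18, bit7=1)
  nb ##.: next=.  (t=0,i=21, bit6=0)
  nb #.#: next=#  (t=1,i=15, bit5=1)
  nb #..: next=.  (t=0,i=2, bit4=0)
  nb .##: next=#  (t=0,i=17, bit3=1)
  nb .#.: next=#  (t=0,i=1, bit2=1)
  nb ..#: next=#  (t=0,i=0, bit1=1)
  nb ...: next=.  (t=0,i=3, bit0=0)
  bits 10101110 = 174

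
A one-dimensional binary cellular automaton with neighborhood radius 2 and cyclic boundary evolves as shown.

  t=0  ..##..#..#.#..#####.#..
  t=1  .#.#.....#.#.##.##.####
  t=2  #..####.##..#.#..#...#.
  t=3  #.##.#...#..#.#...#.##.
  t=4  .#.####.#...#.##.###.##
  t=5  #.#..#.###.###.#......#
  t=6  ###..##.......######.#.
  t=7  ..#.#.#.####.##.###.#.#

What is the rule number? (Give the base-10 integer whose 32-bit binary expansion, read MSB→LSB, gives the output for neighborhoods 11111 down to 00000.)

3558422957

  nb #####: next=#  (t=0,i=16, bit31=1)
  nb ####.: next=#  (t=0,i=17, bit30=1)
  nb ###.#: next=.  (t=0,i=18, bit29=0)
  nb ###..: next=#  (t=6,i=2, bit28=1)
  nb ##.##: next=.  (t=1,i=15, bit27=0)
  nb ##.#.: next=#  (t=0,i=19, bit26=1)
  nb ##..#: next=.  (t=0,i=4, bit25=0)
  nb ##...: next=.  (t=6,i=7, bit24=0)
  nb #.###: next=.  (t=1,i=19, bit23=0)
  nb #.##.: next=.  (t=1,i=13, bit22=0)
  nb #.#.#: next=.  (t=1,i=1, bit21=0)
  nb #.#..: next=#  (t=0,i=11, bit20=1)
  nb #..##: next=#  (t=0,i=13, bit19=1)
  nb #..#.: next=.  (t=0,i=5, bit18=0)
  nb #...#: next=.  (t=2,i=19, bit17=0)
  nb #....: next=#  (t=0,i=22, bit16=1)
  nb .####: next=.  (t=0,i=15, bit15=0)
  nb .###.: next=.  (t=4,i=18, bit14=0)
  nb .##.#: next=#  (t=1,i=14, bit13=1)
  nb .##..: next=#  (t=0,i=3, bit12=1)
  nb .#.##: next=#  (t=1,i=12, bit11=1)
  nb .#.#.: next=.  (t=0,i=10, bit10=0)
  nb .#..#: next=.  (t=0,i=7, bit9=0)
  nb .#...: next=#  (t=0,i=21, bit8=1)
  nb ..###: next=#  (t=0,i=14, bit7=1)
  nb ..##.: next=.  (t=0,i=2, bit6=0)
  nb ..#.#: next=#  (t=0,i=9, bit5=1)
  nb ..#..: next=.  (t=0,i=6, bit4=0)
  nb ...##: next=#  (t=0,i=1, bit3=1)
  nb ...#.: next=#  (t=1,i=8, bit2=1)
  nb ....#: next=.  (t=0,i=0, bit1=0)
  nb .....: next=#  (t=1,i=6, bit0=1)
  bits 11010100000110010011100110101101 = 3558422957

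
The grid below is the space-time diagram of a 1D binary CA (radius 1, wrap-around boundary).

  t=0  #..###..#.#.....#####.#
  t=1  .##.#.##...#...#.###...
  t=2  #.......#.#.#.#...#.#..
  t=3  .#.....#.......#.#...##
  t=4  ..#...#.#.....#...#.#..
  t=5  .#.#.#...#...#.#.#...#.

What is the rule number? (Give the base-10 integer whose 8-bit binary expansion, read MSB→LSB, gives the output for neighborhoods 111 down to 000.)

  nb ###: next=#  (t=0,i=4, bit7=1)
  nb ##.: next=.  (t=0,i=0, bit6=0)
  nb #.#: next=.  (t=0,i=9, bit5=0)
  nb #..: next=#  (t=0,i=1, bit4=1)
  nb .##: next=.  (t=0,i=3, bit3=0)
  nb .#.: next=.  (t=0,i=8, bit2=0)
  nb ..#: next=#  (t=0,i=2, bit1=1)
  nb ...: next=.  (t=0,i=12, bit0=0)
  bits 10010010 = 146

146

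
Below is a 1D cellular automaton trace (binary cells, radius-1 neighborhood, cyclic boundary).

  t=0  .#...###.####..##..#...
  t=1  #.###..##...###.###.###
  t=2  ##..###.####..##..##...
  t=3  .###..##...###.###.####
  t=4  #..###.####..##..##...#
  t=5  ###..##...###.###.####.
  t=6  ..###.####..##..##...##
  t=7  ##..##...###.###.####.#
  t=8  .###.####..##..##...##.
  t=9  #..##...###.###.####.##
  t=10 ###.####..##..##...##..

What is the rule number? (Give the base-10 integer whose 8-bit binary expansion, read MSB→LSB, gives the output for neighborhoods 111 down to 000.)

115

  [7] ### => .  t=0,i=6
  [6] ##. => #  t=0,i=7
  [5] #.# => #  t=0,i=8
  [4] #.. => #  t=0,i=2
  [3] .## => .  t=0,i=5
  [2] .#. => .  t=0,i=1
  [1] ..# => #  t=0,i=0
  [0] ... => #  t=0,i=3
  bits 01110011 = 115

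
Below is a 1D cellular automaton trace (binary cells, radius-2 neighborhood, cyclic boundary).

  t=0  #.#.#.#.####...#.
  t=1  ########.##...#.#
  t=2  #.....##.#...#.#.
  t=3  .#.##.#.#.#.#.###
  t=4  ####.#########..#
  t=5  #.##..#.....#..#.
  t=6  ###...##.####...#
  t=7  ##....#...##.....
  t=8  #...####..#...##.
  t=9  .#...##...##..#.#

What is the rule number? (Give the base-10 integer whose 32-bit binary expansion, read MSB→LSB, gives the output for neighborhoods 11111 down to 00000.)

  #####|.  b31=0 t=1,i=1
  ####.|#  b30=1 t=0,i=10
  ###.#|#  b29=1 t=1,i=7
  ###..|.  b28=0 t=0,i=11
  ##.##|.  b27=0 t=1,i=8
  ##.#.|#  b26=1 t=2,i=8
  ##..#|.  b25=0 t=4,i=14
  ##...|.  b24=0 t=0,i=12
  #.###|.  b23=0 t=0,i=8
  #.##.|#  b22=1 t=1,i=9
  #.#.#|#  b21=1 t=0,i=0
  #.#..|.  b20=0 t=2,i=0
  #..##|#  b19=1 t=4,i=15
  #..#.|.  b18=0 t=5,i=5
  #...#|.  b17=0 t=0,i=13
  #....|.  b16=0 t=2,i=2
  .####|#  b15=1 t=0,i=9
  .###.|.  b14=0 t=3,i=15
  .##.#|.  b13=0 t=2,i=7
  .##..|.  b12=0 t=1,i=10
  .#.##|#  b11=1 t=0,i=7
  .#.#.|#  b10=1 t=0,i=1
  .#..#|.  b9=0 t=5,i=13
  .#...|#  b8=1 t=2,i=1
  ..###|.  b7=0 t=4,i=16
  ..##.|#  b6=1 t=2,i=6
  ..#.#|.  b5=0 t=0,i=15
  ..#..|#  b4=1 t=5,i=6
  ...##|.  b3=0 t=2,i=5
  ...#.|#  b2=1 t=0,i=14
  ....#|#  b1=1 t=2,i=4
  .....|#  b0=1 t=2,i=3
  bits 01100100011010001000110101010111 = 1684573527

1684573527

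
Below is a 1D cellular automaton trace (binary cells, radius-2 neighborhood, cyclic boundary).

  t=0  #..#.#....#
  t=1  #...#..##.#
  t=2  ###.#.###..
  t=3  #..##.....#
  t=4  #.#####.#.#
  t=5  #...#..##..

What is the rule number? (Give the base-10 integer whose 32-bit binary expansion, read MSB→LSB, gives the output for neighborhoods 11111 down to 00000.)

  [31] ##### => #  t=4,i=4
  [30] ####. => .  t=4,i=5
  [29] ###.# => .  t=2,i=2
  [28] ###.. => .  t=2,i=8
  [27] ##.## => .  t=1,i=9
  [26] ##.#. => #  t=2,i=3
  [25] ##..# => .  t=0,i=1
  [24] ##... => #  t=1,i=1
  [23] #.### => .  t=2,i=6
  [22] #.##. => .  t=1,i=10
  [21] #.#.# => #  t=2,i=4
  [20] #.#.. => .  t=0,i=5
  [19] #..## => #  t=1,i=6
  [18] #..#. => .  t=0,i=2
  [17] #...# => #  t=1,i=2
  [16] #.... => #  t=0,i=7
  [15] .#### => .  t=4,i=3
  [14] .###. => .  t=2,i=1
  [13] .##.# => #  t=1,i=8
  [12] .##.. => #  t=0,i=0
  [11] .#.## => .  t=2,i=5
  [10] .#.#. => #  t=0,i=4
  [9] .#..# => .  t=1,i=5
  [8] .#... => .  t=0,i=6
  [7] ..### => #  t=2,i=0
  [6] ..##. => #  t=0,i=10
  [5] ..#.# => .  t=0,i=3
  [4] ..#.. => #  t=1,i=4
  [3] ...## => .  t=0,i=9
  [2] ...#. => .  t=1,i=3
  [1] ....# => #  t=0,i=8
  [0] ..... => .  t=3,i=7
  bits 10000101001010110011010011010010 = 2234201298

2234201298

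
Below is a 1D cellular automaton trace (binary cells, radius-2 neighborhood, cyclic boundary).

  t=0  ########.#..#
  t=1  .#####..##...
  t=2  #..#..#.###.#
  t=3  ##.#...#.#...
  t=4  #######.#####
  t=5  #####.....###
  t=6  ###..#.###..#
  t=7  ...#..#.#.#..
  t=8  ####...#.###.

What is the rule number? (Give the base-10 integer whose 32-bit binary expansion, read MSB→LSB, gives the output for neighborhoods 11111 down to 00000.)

2266135903

  #####|#  b31=1 t=0,i=1
  ####.|.  b30=0 t=0,i=6
  ###.#|.  b29=0 t=0,i=7
  ###..|.  b28=0 t=1,i=5
  ##.##|.  b27=0 t=2,i=11
  ##.#.|#  b26=1 t=0,i=8
  ##..#|#  b25=1 t=1,i=6
  ##...|#  b24=1 t=1,i=10
  #.###|.  b23=0 t=2,i=8
  #.##.|.  b22=0 t=2,i=12
  #.#.#|.  b21=0 t=7,i=8
  #.#..|#  b20=1 t=0,i=9
  #..##|.  b19=0 t=0,i=11
  #..#.|.  b18=0 t=2,i=2
  #...#|#  b17=1 t=3,i=5
  #....|.  b16=0 t=1,i=11
  .####|.  b15=0 t=0,i=0
  .###.|#  b14=1 t=2,i=9
  .##.#|#  b13=1 t=3,i=1
  .##..|#  b12=1 t=1,i=9
  .#.##|#  b11=1 t=2,i=7
  .#.#.|#  b10=1 t=3,i=8
  .#..#|.  b9=0 t=0,i=10
  .#...|#  b8=1 t=3,i=4
  ..###|.  b7=0 t=0,i=12
  ..##.|#  b6=1 t=1,i=8
  ..#.#|.  b5=0 t=2,i=6
  ..#..|#  b4=1 t=2,i=3
  ...##|#  b3=1 t=1,i=0
  ...#.|#  b2=1 t=3,i=6
  ....#|#  b1=1 t=1,i=12
  .....|#  b0=1 t=5,i=7
  bits 10000111000100100111110101011111 = 2266135903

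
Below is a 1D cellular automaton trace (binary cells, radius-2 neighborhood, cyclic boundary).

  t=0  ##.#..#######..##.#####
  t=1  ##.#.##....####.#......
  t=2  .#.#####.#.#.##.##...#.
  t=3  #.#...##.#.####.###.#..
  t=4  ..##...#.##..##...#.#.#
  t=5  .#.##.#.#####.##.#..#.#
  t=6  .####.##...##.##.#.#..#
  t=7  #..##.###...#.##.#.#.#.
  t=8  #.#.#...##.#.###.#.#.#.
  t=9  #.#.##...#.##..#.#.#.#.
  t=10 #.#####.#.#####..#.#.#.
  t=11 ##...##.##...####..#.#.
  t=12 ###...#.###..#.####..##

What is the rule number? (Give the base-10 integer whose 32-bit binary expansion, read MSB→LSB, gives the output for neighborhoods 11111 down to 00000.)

  nb #####: next=.  (t=0,i=8, bit31=0)
  nb ####.: next=#  (t=0,i=0, bit30=1)
  nb ###.#: next=#  (t=0,i=1, bit29=1)
  nb ###..: next=#  (t=0,i=12, bit28=1)
  nb ##.##: next=.  (t=0,i=17, bit27=0)
  nb ##.#.: next=.  (t=0,i=2, bit26=0)
  nb ##..#: next=#  (t=0,i=13, bit25=1)
  nb ##...: next=#  (t=1,i=7, bit24=1)
  nb #.###: next=.  (t=0,i=18, bit23=0)
  nb #.##.: next=#  (t=1,i=5, bit22=1)
  nb #.#.#: next=#  (t=1,i=3, bit21=1)
  nb #.#..: next=#  (t=0,i=3, bit20=1)
  nb #..##: next=#  (t=0,i=5, bit19=1)
  nb #..#.: next=#  (t=2,i=0, bit18=1)
  nb #...#: next=.  (t=2,i=19, bit17=0)
  nb #....: next=.  (t=1,i=8, bit16=0)
  nb .####: next=.  (t=0,i=7, bit15=0)
  nb .###.: next=.  (t=3,i=17, bit14=0)
  nb .##.#: next=#  (t=0,i=16, bit13=1)
  nb .##..: next=#  (t=1,i=6, bit12=1)
  nb .#.##: next=#  (t=1,i=4, bit11=1)
  nb .#.#.: next=.  (t=2,i=10, bit10=0)
  nb .#..#: next=.  (t=0,i=4, bit9=0)
  nb .#...: next=#  (t=1,i=17, bit8=1)
  nb ..###: next=#  (t=0,i=6, bit7=1)
  nb ..##.: next=.  (t=0,i=15, bit6=0)
  nb ..#.#: next=.  (t=2,i=1, bit5=0)
  nb ..#..: next=.  (t=2,i=21, bit4=0)
  nb ...##: next=.  (t=1,i=10, bit3=0)
  nb ...#.: next=#  (t=2,i=20, bit2=1)
  nb ....#: next=#  (t=1,i=9, bit1=1)
  nb .....: next=.  (t=1,i=19, bit0=0)
  bits 01110011011111000011100110000110 = 1937521030

1937521030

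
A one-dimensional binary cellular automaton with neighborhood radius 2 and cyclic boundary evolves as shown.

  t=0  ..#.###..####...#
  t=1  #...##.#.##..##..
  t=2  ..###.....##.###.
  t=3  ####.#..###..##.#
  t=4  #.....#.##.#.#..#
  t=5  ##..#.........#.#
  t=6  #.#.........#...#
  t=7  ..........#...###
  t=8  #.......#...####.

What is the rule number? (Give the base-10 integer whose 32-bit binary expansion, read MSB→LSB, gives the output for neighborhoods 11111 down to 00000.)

58905290

  #####|.  b31=0 t=3,i=1
  ####.|.  b30=0 t=0,i=11
  ###.#|.  b29=0 t=3,i=3
  ###..|.  b28=0 t=0,i=6
  ##.##|.  b27=0 t=2,i=12
  ##.#.|.  b26=0 t=1,i=6
  ##..#|#  b25=1 t=0,i=7
  ##...|#  b24=1 t=0,i=13
  #.###|#  b23=1 t=0,i=4
  #.##.|.  b22=0 t=1,i=9
  #.#.#|.  b21=0 t=1,i=7
  #.#..|.  b20=0 t=3,i=5
  #..##|.  b19=0 t=0,i=8
  #..#.|.  b18=0 t=0,i=1
  #...#|#  b17=1 t=0,i=14
  #....|.  b16=0 t=2,i=6
  .####|#  b15=1 t=0,i=10
  .###.|#  b14=1 t=0,i=5
  .##.#|.  b13=0 t=1,i=5
  .##..|#  b12=1 t=1,i=10
  .#.##|.  b11=0 t=0,i=3
  .#.#.|.  b10=0 t=4,i=12
  .#..#|#  b9=1 t=0,i=0
  .#...|.  b8=0 t=1,i=1
  ..###|#  b7=1 t=0,i=9
  ..##.|#  b6=1 t=1,i=4
  ..#.#|.  b5=0 t=0,i=2
  ..#..|.  b4=0 t=0,i=16
  ...##|#  b3=1 t=1,i=3
  ...#.|.  b2=0 t=0,i=15
  ....#|#  b1=1 t=2,i=8
  .....|.  b0=0 t=2,i=7
  bits 00000011100000101101001011001010 = 58905290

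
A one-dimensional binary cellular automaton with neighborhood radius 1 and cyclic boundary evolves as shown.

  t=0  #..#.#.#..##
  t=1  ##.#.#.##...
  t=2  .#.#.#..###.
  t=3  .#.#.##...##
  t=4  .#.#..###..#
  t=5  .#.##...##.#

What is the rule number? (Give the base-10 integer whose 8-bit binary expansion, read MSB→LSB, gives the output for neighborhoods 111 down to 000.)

  [7] ### => .  t=0,i=11
  [6] ##. => #  t=0,i=0
  [5] #.# => .  t=0,i=4
  [4] #.. => #  t=0,i=1
  [3] .## => .  t=0,i=10
  [2] .#. => #  t=0,i=3
  [1] ..# => .  t=0,i=2
  [0] ... => #  t=1,i=10
  bits 01010101 = 85

85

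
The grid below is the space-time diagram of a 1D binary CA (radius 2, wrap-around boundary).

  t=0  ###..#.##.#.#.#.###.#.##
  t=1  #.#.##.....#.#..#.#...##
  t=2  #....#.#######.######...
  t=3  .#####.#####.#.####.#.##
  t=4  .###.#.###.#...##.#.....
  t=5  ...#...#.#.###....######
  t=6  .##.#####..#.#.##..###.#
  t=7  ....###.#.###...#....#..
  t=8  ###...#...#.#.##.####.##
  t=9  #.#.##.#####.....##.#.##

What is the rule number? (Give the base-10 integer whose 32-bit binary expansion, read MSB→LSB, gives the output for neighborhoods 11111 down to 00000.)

2962724135

  [31] ##### => #  t=0,i=0
  [30] ####. => .  t=0,i=1
  [29] ###.# => #  t=0,i=18
  [28] ###.. => #  t=0,i=2
  [27] ##.## => .  t=2,i=14
  [26] ##.#. => .  t=0,i=9
  [25] ##..# => .  t=0,i=3
  [24] ##... => .  t=1,i=6
  [23] #.### => #  t=0,i=16
  [22] #.##. => .  t=0,i=7
  [21] #.#.# => .  t=0,i=10
  [20] #.#.. => #  t=1,i=13
  [19] #..## => .  t=6,i=18
  [18] #..#. => #  t=0,i=4
  [17] #...# => #  t=1,i=20
  [16] #.... => #  t=1,i=7
  [15] .#### => #  t=0,i=23
  [14] .###. => .  t=0,i=17
  [13] .##.# => .  t=0,i=8
  [12] .##.. => #  t=1,i=5
  [11] .#.## => .  t=0,i=6
  [10] .#.#. => #  t=0,i=11
  [9] .#..# => .  t=1,i=14
  [8] .#... => #  t=1,i=19
  [7] ..### => .  t=1,i=22
  [6] ..##. => .  t=4,i=15
  [5] ..#.# => #  t=0,i=5
  [4] ..#.. => .  t=2,i=0
  [3] ...## => .  t=1,i=21
  [2] ...#. => #  t=1,i=10
  [1] ....# => #  t=1,i=9
  [0] ..... => #  t=1,i=8
  bits 10110000100101111001010100100111 = 2962724135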